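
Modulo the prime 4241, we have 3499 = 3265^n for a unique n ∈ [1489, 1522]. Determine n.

1501

Compute 3265^1489 mod 4241 = 2742, then multiply by 3265 repeatedly:
  3265^1489=2742  3265^1490=4120  3265^1491=3589  3265^1492=202  3265^1493=2175
  3265^1494=1941  3265^1495=1311  3265^1496=1246  3265^1497=1071  3265^1498=2231
  3265^1499=2418  3265^1500=2269  3265^1501=3499
Found 3499 at exponent 1501.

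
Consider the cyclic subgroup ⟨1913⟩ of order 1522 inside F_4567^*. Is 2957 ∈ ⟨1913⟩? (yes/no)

yes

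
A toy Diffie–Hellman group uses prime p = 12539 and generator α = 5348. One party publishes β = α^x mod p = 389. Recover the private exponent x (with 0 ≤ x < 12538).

Baby-step giant-step with m = ceil(sqrt(12538)) = 112.
Baby table (5348^j mod 12539 for j=0..111):
  0:1  1:5348  2:12184  3:7388  4:635  5:10450  6:277  7:1794
  8:1977  9:2619  10:349  11:10680  12:1495  13:7917  14:8452  15:10740
  16:8900  17:11695  18:328  19:11223  20:8950  21:3237  22:7656  23:4453
  24:3083  25:11638  26:8967  27:6380  28:1621  29:4659  30:1339  31:1203
  32:1137  33:11800  34:10152  35:11565  36:7272  37:7217  38:1474  39:8460
  40:3368  41:6060  42:8104  43:5408  44:7050  45:11166  46:5050  47:10933
  48:327  49:5875  50:9305  51:8388  52:7021  53:6542  54:2806  55:9844
  56:6990  57:3761  58:1272  59:6518  60:12383  61:5825  62:5224  63:1060
  64:1252  65:12409  66:6944  67:8533  68:5063  69:5223  70:8251  71:1607
  72:5021  73:6309  74:10622  75:4786  76:3429  77:6274  78:11527  79:4672
  80:8168  81:9127  82:9408  83:7516  84:8073  85:2627  86:5516  87:7840
  88:10443  89:458  90:4279  91:417  92:10713  93:2433  94:8741  95:1476
  96:6617  97:2658  98:8297  99:9374  100:1230  101:7604  102:2215  103:9004
  104:3632  105:1025  106:2157  107:12295  108:11683  109:11386  110:2944  111:8067
Giant step factor: 5348^(-112) ≡ 555 (mod 12539).
Scan 389·555^i mod 12539 for i = 0, 1, …:
  i=0: 389   i=1: 2732   i=2: 11580   i=3: 6932
  i=4: 10326   i=5: 607   i=6: 10871   i=7: 2146
  i=8: 12364   i=9: 3187     …   i=76: 129
  i=77: 8900
Match at i=77, j=16: x = 77·112 + 16 = 8640.

8640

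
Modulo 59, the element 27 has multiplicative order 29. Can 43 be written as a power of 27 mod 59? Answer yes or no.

no

43 ∈ ⟨27⟩ iff 43^29 ≡ 1 (mod 59), since |⟨27⟩| = 29.
43^29 mod 59 = 58.
Since 58 ≠ 1, 43 does not lie in the subgroup.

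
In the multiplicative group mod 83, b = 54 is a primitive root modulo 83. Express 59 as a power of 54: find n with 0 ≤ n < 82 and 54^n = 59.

78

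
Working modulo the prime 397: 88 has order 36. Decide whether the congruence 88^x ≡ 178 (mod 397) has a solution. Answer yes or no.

178 ∈ ⟨88⟩ iff 178^36 ≡ 1 (mod 397), since |⟨88⟩| = 36.
178^36 mod 397 = 256.
Since 256 ≠ 1, 178 does not lie in the subgroup.

no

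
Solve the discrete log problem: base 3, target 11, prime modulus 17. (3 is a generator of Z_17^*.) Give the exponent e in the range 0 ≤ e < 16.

Successive powers of 3 modulo 17:
  3^0=1  3^1=3  3^2=9  3^3=10  3^4=13  3^5=5
  3^6=15  3^7=11
So 3^7 ≡ 11 (mod 17), giving e = 7.

7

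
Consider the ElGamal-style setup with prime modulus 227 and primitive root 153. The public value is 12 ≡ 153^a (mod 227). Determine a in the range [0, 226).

18

Successive powers of 153 modulo 227:
  153^0=1  153^1=153  153^2=28  153^3=198  153^4=103  153^5=96
  153^6=160  153^7=191  153^8=167  153^9=127  153^10=136  153^11=151
  153^12=176  153^13=142  153^14=161  153^15=117  153^16=195  153^17=98
  153^18=12
So 153^18 ≡ 12 (mod 227), giving a = 18.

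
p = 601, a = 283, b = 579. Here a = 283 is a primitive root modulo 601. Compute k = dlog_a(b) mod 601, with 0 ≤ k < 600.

131

Baby-step giant-step with m = ceil(sqrt(600)) = 25.
Baby table (283^j mod 601 for j=0..24):
  0:1  1:283  2:156  3:275  4:296  5:229  6:500  7:265
  8:471  9:472  10:154  11:310  12:585  13:280  14:509  15:408
  16:72  17:543  18:414  19:568  20:277  21:261  22:541  23:449
  24:256
Giant step factor: 283^(-25) ≡ 306 (mod 601).
Scan 579·306^i mod 601 for i = 0, 1, …:
  i=0: 579   i=1: 480   i=2: 236   i=3: 96
  i=4: 528   i=5: 500
Match at i=5, j=6: k = 5·25 + 6 = 131.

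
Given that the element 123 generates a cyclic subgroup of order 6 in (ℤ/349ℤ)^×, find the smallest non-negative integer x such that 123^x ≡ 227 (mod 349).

Successive powers of 123 modulo 349:
  123^0=1  123^1=123  123^2=122  123^3=348  123^4=226  123^5=227
So 123^5 ≡ 227 (mod 349), giving x = 5.

5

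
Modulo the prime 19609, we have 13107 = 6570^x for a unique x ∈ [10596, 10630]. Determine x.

10611

Compute 6570^10596 mod 19609 = 12754, then multiply by 6570 repeatedly:
  6570^10596=12754  6570^10597=4523  6570^10598=8475  6570^10599=10799  6570^10600=4068
  6570^10601=19302  6570^10602=2737  6570^10603=637  6570^10604=8373  6570^10605=7365
  6570^10606=12647  6570^10607=7457  6570^10608=9208  6570^10609=2795  6570^10610=9126
  6570^10611=13107
Found 13107 at exponent 10611.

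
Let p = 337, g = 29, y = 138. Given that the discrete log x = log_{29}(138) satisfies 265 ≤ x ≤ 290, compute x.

Compute 29^265 mod 337 = 166, then multiply by 29 repeatedly:
  29^265=166  29^266=96  29^267=88  29^268=193  29^269=205
  29^270=216  29^271=198  29^272=13  29^273=40  29^274=149
  29^275=277  29^276=282  29^277=90  29^278=251  29^279=202
  29^280=129  29^281=34  29^282=312  29^283=286  29^284=206
  29^285=245  29^286=28  29^287=138
Found 138 at exponent 287.

287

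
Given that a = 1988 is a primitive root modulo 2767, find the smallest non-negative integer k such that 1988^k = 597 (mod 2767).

1870

Baby-step giant-step with m = ceil(sqrt(2766)) = 53.
Baby table (1988^j mod 2767 for j=0..52):
  0:1  1:1988  2:868  3:1743  4:800  5:2142  6:2650  7:2599
  8:823  9:827  10:478  11:1183  12:2621  13:287  14:554  15:86
  16:2181  17:2706  18:480  19:2392  20:1590  21:1006  22:2154  23:1603
  24:1947  25:2370  26:2126  27:1279  28:2546  29:605  30:1862  31:2177
  32:288  33:2542  34:954  35:1157  36:739  37:2622  38:2275  39:1422
  40:1829  41:214  42:2081  43:363  44:2224  45:2413  46:1833  47:2632
  48:19  49:1801  50:2657  51:2680  52:1365
Giant step factor: 1988^(-53) ≡ 24 (mod 2767).
Scan 597·24^i mod 2767 for i = 0, 1, …:
  i=0: 597   i=1: 493   i=2: 764   i=3: 1734
  i=4: 111   i=5: 2664   i=6: 295   i=7: 1546
  i=8: 1133   i=9: 2289     …   i=34: 2540
  i=35: 86
Match at i=35, j=15: k = 35·53 + 15 = 1870.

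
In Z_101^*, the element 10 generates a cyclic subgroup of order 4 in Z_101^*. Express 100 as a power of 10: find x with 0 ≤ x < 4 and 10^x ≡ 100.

2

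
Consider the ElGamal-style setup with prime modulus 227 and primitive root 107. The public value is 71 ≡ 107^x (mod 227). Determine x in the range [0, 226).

Baby-step giant-step with m = ceil(sqrt(226)) = 16.
Baby table (107^j mod 227 for j=0..15):
  0:1  1:107  2:99  3:151  4:40  5:194  6:101  7:138
  8:11  9:42  10:181  11:72  12:213  13:91  14:203  15:156
Giant step factor: 107^(-16) ≡ 212 (mod 227).
Scan 71·212^i mod 227 for i = 0, 1, …:
  i=0: 71   i=1: 70   i=2: 85   i=3: 87
  i=4: 57   i=5: 53   i=6: 113   i=7: 121
  i=8: 1
Match at i=8, j=0: x = 8·16 + 0 = 128.

128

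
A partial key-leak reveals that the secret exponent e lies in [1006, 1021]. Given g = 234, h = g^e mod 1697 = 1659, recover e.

1014

Compute 234^1006 mod 1697 = 262, then multiply by 234 repeatedly:
  234^1006=262  234^1007=216  234^1008=1331  234^1009=903  234^1010=874
  234^1011=876  234^1012=1344  234^1013=551  234^1014=1659
Found 1659 at exponent 1014.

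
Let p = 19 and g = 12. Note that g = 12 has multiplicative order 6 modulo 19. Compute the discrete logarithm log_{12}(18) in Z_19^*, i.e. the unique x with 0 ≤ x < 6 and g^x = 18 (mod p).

3

Successive powers of 12 modulo 19:
  12^0=1  12^1=12  12^2=11  12^3=18
So 12^3 ≡ 18 (mod 19), giving x = 3.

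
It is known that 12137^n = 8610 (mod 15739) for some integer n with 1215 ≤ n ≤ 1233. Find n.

1230

Compute 12137^1215 mod 15739 = 72, then multiply by 12137 repeatedly:
  12137^1215=72  12137^1216=8219  12137^1217=221  12137^1218=6647  12137^1219=12264
  12137^1220=4445  12137^1221=11412  12137^1222=4244  12137^1223=11420  12137^1224=6906
  12137^1225=7947  12137^1226=4147  12137^1227=14556  12137^1228=11636  12137^1229=85
  12137^1230=8610
Found 8610 at exponent 1230.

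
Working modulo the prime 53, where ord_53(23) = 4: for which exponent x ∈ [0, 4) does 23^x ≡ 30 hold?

Successive powers of 23 modulo 53:
  23^0=1  23^1=23  23^2=52  23^3=30
So 23^3 ≡ 30 (mod 53), giving x = 3.

3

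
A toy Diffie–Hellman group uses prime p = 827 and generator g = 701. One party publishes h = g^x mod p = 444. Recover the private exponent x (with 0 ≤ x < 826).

199

Baby-step giant-step with m = ceil(sqrt(826)) = 29.
Baby table (701^j mod 827 for j=0..28):
  0:1  1:701  2:163  3:137  4:105  5:2  6:575  7:326
  8:274  9:210  10:4  11:323  12:652  13:548  14:420  15:8
  16:646  17:477  18:269  19:13  20:16  21:465  22:127  23:538
  24:26  25:32  26:103  27:254  28:249
Giant step factor: 701^(-29) ≡ 334 (mod 827).
Scan 444·334^i mod 827 for i = 0, 1, …:
  i=0: 444   i=1: 263   i=2: 180   i=3: 576
  i=4: 520   i=5: 10   i=6: 32
Match at i=6, j=25: x = 6·29 + 25 = 199.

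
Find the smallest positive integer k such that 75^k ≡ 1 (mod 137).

136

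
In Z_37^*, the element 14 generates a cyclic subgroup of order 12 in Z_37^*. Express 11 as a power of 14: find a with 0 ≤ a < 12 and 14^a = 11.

2

Successive powers of 14 modulo 37:
  14^0=1  14^1=14  14^2=11
So 14^2 ≡ 11 (mod 37), giving a = 2.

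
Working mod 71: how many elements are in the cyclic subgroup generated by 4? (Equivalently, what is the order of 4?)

The order of 4 must divide p − 1 = 70 = 2 · 5 · 7.
Divisors: 1, 2, 5, 7, 10, 14, 35, 70.
Check each in increasing order: 4^1 ≡ 4;  4^2 ≡ 16;  4^5 ≡ 30;  4^7 ≡ 54;  4^10 ≡ 48;  4^14 ≡ 5;  4^35 ≡ 1.
Smallest exponent giving 1 is 35.

35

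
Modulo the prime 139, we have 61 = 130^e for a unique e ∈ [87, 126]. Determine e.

Compute 130^87 mod 139 = 23, then multiply by 130 repeatedly:
  130^87=23  130^88=71  130^89=56  130^90=52  130^91=88
  130^92=42  130^93=39  130^94=66  130^95=101  130^96=64
  130^97=119  130^98=41  130^99=48  130^100=124  130^101=135
  130^102=36  130^103=93  130^104=136  130^105=27  130^106=35
  130^107=102  130^108=55  130^109=61
Found 61 at exponent 109.

109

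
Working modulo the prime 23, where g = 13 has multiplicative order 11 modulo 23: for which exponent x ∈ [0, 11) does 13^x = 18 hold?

4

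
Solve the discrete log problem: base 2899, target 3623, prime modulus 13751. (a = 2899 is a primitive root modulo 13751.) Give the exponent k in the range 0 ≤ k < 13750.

2358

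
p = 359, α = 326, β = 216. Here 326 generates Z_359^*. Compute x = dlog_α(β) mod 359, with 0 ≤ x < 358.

16

Successive powers of 326 modulo 359:
  326^0=1  326^1=326  326^2=12  326^3=322  326^4=144  326^5=274
  326^6=292  326^7=57  326^8=273  326^9=325  326^10=45  326^11=310
  326^12=181  326^13=130  326^14=18  326^15=124  326^16=216
So 326^16 ≡ 216 (mod 359), giving x = 16.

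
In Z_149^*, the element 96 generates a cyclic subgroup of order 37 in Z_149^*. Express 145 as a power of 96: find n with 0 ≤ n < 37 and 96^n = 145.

33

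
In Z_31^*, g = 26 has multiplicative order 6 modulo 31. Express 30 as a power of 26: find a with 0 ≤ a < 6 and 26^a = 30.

Successive powers of 26 modulo 31:
  26^0=1  26^1=26  26^2=25  26^3=30
So 26^3 ≡ 30 (mod 31), giving a = 3.

3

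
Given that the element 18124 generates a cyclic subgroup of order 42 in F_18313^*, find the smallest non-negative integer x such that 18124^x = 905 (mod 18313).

Baby-step giant-step with m = ceil(sqrt(42)) = 7.
Baby table (18124^j mod 18313 for j=0..6):
  0:1  1:18124  2:17408  3:6228  4:13253  5:4064  6:1050
Giant step factor: 18124^(-7) ≡ 15321 (mod 18313).
Scan 905·15321^i mod 18313 for i = 0, 1, …:
  i=0: 905   i=1: 2564   i=2: 1659   i=3: 17408
Match at i=3, j=2: x = 3·7 + 2 = 23.

23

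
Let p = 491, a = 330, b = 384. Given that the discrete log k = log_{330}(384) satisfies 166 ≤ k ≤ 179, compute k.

169

Compute 330^166 mod 491 = 143, then multiply by 330 repeatedly:
  330^166=143  330^167=54  330^168=144  330^169=384
Found 384 at exponent 169.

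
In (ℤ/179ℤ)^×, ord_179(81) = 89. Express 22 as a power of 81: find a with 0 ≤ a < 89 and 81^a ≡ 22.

33

Baby-step giant-step with m = ceil(sqrt(89)) = 10.
Baby table (81^j mod 179 for j=0..9):
  0:1  1:81  2:117  3:169  4:85  5:83  6:100  7:45
  8:65  9:74
Giant step factor: 81^(-10) ≡ 107 (mod 179).
Scan 22·107^i mod 179 for i = 0, 1, …:
  i=0: 22   i=1: 27   i=2: 25   i=3: 169
Match at i=3, j=3: a = 3·10 + 3 = 33.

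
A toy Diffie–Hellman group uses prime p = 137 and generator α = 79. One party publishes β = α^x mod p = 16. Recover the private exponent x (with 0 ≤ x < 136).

96

Baby-step giant-step with m = ceil(sqrt(136)) = 12.
Baby table (79^j mod 137 for j=0..11):
  0:1  1:79  2:76  3:113  4:22  5:94  6:28  7:20
  8:73  9:13  10:68  11:29
Giant step factor: 79^(-12) ≡ 18 (mod 137).
Scan 16·18^i mod 137 for i = 0, 1, …:
  i=0: 16   i=1: 14   i=2: 115   i=3: 15
  i=4: 133   i=5: 65   i=6: 74   i=7: 99
  i=8: 1
Match at i=8, j=0: x = 8·12 + 0 = 96.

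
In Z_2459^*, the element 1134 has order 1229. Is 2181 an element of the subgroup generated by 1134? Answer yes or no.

no

2181 ∈ ⟨1134⟩ iff 2181^1229 ≡ 1 (mod 2459), since |⟨1134⟩| = 1229.
2181^1229 mod 2459 = 2458.
Since 2458 ≠ 1, 2181 does not lie in the subgroup.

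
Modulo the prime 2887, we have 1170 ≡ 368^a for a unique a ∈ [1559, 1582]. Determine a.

1567

Compute 368^1559 mod 2887 = 2378, then multiply by 368 repeatedly:
  368^1559=2378  368^1560=343  368^1561=2083  368^1562=1489  368^1563=2309
  368^1564=934  368^1565=159  368^1566=772  368^1567=1170
Found 1170 at exponent 1567.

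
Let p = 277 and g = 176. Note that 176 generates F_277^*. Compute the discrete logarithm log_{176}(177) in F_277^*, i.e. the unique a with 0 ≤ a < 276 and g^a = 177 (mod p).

Baby-step giant-step with m = ceil(sqrt(276)) = 17.
Baby table (176^j mod 277 for j=0..16):
  0:1  1:176  2:229  3:139  4:88  5:253  6:208  7:44
  8:265  9:104  10:22  11:271  12:52  13:11  14:274  15:26
  16:144
Giant step factor: 176^(-17) ≡ 184 (mod 277).
Scan 177·184^i mod 277 for i = 0, 1, …:
  i=0: 177   i=1: 159   i=2: 171   i=3: 163
  i=4: 76   i=5: 134   i=6: 3   i=7: 275
  i=8: 186   i=9: 153     …   i=13: 61
  i=14: 144
Match at i=14, j=16: a = 14·17 + 16 = 254.

254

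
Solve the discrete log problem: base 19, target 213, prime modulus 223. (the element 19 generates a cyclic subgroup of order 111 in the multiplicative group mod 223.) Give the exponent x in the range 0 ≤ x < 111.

59

Baby-step giant-step with m = ceil(sqrt(111)) = 11.
Baby table (19^j mod 223 for j=0..10):
  0:1  1:19  2:138  3:169  4:89  5:130  6:17  7:100
  8:116  9:197  10:175
Giant step factor: 19^(-11) ≡ 78 (mod 223).
Scan 213·78^i mod 223 for i = 0, 1, …:
  i=0: 213   i=1: 112   i=2: 39   i=3: 143
  i=4: 4   i=5: 89
Match at i=5, j=4: x = 5·11 + 4 = 59.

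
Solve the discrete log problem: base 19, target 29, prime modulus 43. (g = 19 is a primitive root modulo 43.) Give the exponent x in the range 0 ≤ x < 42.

Baby-step giant-step with m = ceil(sqrt(42)) = 7.
Baby table (19^j mod 43 for j=0..6):
  0:1  1:19  2:17  3:22  4:31  5:30  6:11
Giant step factor: 19^(-7) ≡ 7 (mod 43).
Scan 29·7^i mod 43 for i = 0, 1, …:
  i=0: 29   i=1: 31
Match at i=1, j=4: x = 1·7 + 4 = 11.

11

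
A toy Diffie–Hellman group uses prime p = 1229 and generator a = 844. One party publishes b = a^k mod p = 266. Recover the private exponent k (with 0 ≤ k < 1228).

798

Baby-step giant-step with m = ceil(sqrt(1228)) = 36.
Baby table (844^j mod 1229 for j=0..35):
  0:1  1:844  2:745  3:761  4:746  5:376  6:262  7:1137
  8:1008  9:284  10:41  11:192  12:1049  13:476  14:1090  15:668
  16:910  17:1144  18:771  19:583  20:452  21:498  22:1223  23:1081
  24:446  25:350  26:440  27:202  28:886  29:552  30:97  31:754
  32:983  33:77  34:1080  35:831
Giant step factor: 844^(-36) ≡ 28 (mod 1229).
Scan 266·28^i mod 1229 for i = 0, 1, …:
  i=0: 266   i=1: 74   i=2: 843   i=3: 253
  i=4: 939   i=5: 483   i=6: 5   i=7: 140
  i=8: 233   i=9: 379     …   i=21: 975
  i=22: 262
Match at i=22, j=6: k = 22·36 + 6 = 798.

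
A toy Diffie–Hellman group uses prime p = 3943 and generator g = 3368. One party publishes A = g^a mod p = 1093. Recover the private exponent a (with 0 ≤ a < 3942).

Baby-step giant-step with m = ceil(sqrt(3942)) = 63.
Baby table (3368^j mod 3943 for j=0..62):
  0:1  1:3368  2:3356  3:2370  4:1528  5:689  6:2068  7:1686
  8:528  9:11  10:1561  11:1429  12:2412  13:1036  14:3636  15:3033
  16:2774  17:1865  18:121  19:1399  20:3890  21:2874  22:3510  23:566
  24:1819  25:2913  26:800  27:1331  28:3560  29:3360  30:70  31:3123
  32:2283  33:294  34:499  35:914  36:2812  37:3673  38:1473  39:770
  40:2809  41:1455  42:3234  43:1546  44:2168  45:3331  46:973  47:431
  48:584  49:3298  50:233  51:87  52:1234  53:190  54:1154  55:2817
  56:798  57:2481  58:791  59:2563  60:957  61:1745  62:2090
Giant step factor: 3368^(-63) ≡ 3045 (mod 3943).
Scan 1093·3045^i mod 3943 for i = 0, 1, …:
  i=0: 1093   i=1: 293   i=2: 1067   i=3: 3926
  i=4: 3437   i=5: 943   i=6: 931   i=7: 3821
  i=8: 3095   i=9: 505     …   i=16: 409
  i=17: 3360
Match at i=17, j=29: a = 17·63 + 29 = 1100.

1100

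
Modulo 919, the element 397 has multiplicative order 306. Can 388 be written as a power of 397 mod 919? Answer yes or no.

no

388 ∈ ⟨397⟩ iff 388^306 ≡ 1 (mod 919), since |⟨397⟩| = 306.
388^306 mod 919 = 866.
Since 866 ≠ 1, 388 does not lie in the subgroup.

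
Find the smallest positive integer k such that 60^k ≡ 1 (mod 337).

336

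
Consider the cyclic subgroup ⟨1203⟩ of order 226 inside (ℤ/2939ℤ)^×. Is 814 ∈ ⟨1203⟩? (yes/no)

814 ∈ ⟨1203⟩ iff 814^226 ≡ 1 (mod 2939), since |⟨1203⟩| = 226.
814^226 mod 2939 = 2551.
Since 2551 ≠ 1, 814 does not lie in the subgroup.

no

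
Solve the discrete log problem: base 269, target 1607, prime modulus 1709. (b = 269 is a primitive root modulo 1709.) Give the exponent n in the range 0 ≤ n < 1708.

Baby-step giant-step with m = ceil(sqrt(1708)) = 42.
Baby table (269^j mod 1709 for j=0..41):
  0:1  1:269  2:583  3:1308  4:1507  5:350  6:155  7:679
  8:1497  9:1078  10:1161  11:1271  12:99  13:996  14:1320  15:1317
  16:510  17:470  18:1673  19:570  20:1229  21:764  22:436  23:1072
  24:1256  25:1191  26:796  27:499  28:929  29:387  30:1563  31:33
  32:332  33:440  34:439  35:170  36:1296  37:1697  38:190  39:1549
  40:1394  41:715
Giant step factor: 269^(-42) ≡ 1379 (mod 1709).
Scan 1607·1379^i mod 1709 for i = 0, 1, …:
  i=0: 1607   i=1: 1189   i=2: 700   i=3: 1424
  i=4: 55   i=5: 649   i=6: 1164   i=7: 405
  i=8: 1361   i=9: 337   i=10: 1584   i=11: 234
  i=12: 1394
Match at i=12, j=40: n = 12·42 + 40 = 544.

544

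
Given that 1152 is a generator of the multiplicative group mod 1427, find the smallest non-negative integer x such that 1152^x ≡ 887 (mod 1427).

126

Baby-step giant-step with m = ceil(sqrt(1426)) = 38.
Baby table (1152^j mod 1427 for j=0..37):
  0:1  1:1152  2:1421  3:223  4:36  5:89  6:1211  7:893
  8:1296  9:350  10:786  11:754  12:992  13:1184  14:1183  15:31
  16:37  17:1241  18:1205  19:1116  20:1332  21:439  22:570  23:220
  24:861  25:107  26:542  27:785  28:1029  29:998  30:961  31:1147
  32:1369  33:253  34:348  35:1336  36:766  37:546
Giant step factor: 1152^(-38) ≡ 376 (mod 1427).
Scan 887·376^i mod 1427 for i = 0, 1, …:
  i=0: 887   i=1: 1021   i=2: 33   i=3: 992
Match at i=3, j=12: x = 3·38 + 12 = 126.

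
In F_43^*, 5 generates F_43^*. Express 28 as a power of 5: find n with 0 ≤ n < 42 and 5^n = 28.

Successive powers of 5 modulo 43:
  5^0=1  5^1=5  5^2=25  5^3=39  5^4=23  5^5=29
  5^6=16  5^7=37  5^8=13  5^9=22  5^10=24  5^11=34
  5^12=41  5^13=33  5^14=36  5^15=8  5^16=40  5^17=28
So 5^17 ≡ 28 (mod 43), giving n = 17.

17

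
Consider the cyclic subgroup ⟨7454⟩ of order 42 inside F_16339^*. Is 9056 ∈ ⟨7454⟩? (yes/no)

no

9056 ∈ ⟨7454⟩ iff 9056^42 ≡ 1 (mod 16339), since |⟨7454⟩| = 42.
9056^42 mod 16339 = 9844.
Since 9844 ≠ 1, 9056 does not lie in the subgroup.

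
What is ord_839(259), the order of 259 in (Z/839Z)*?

The order of 259 must divide p − 1 = 838 = 2 · 419.
Divisors: 1, 2, 419, 838.
Check each in increasing order: 259^1 ≡ 259;  259^2 ≡ 800;  259^419 ≡ 1.
Smallest exponent giving 1 is 419.

419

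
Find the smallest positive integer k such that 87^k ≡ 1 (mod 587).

293

The order of 87 must divide p − 1 = 586 = 2 · 293.
Divisors: 1, 2, 293, 586.
Check each in increasing order: 87^1 ≡ 87;  87^2 ≡ 525;  87^293 ≡ 1.
Smallest exponent giving 1 is 293.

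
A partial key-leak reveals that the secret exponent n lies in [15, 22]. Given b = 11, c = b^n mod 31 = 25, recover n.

Compute 11^15 mod 31 = 30, then multiply by 11 repeatedly:
  11^15=30  11^16=20  11^17=3  11^18=2  11^19=22
  11^20=25
Found 25 at exponent 20.

20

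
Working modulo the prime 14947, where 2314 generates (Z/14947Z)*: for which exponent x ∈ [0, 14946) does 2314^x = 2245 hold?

Baby-step giant-step with m = ceil(sqrt(14946)) = 123.
Baby table (2314^j mod 14947 for j=0..122):
  0:1  1:2314  2:3570  3:10236  4:10056  5:12052  6:12173  7:8174
  8:6681  9:4636  10:10705  11:4191  12:12318  13:14870  14:1186  15:9103
  16:4019  17:2932  18:13657  19:4340  20:13323  21:8708  22:1756  23:12747
  24:6127  25:8122  26:5929  27:13307  28:1578  29:4424  30:13388  31:9648
  32:9601  33:5472  34:2099  35:14258  36:4983  37:6525  38:2380  39:6824
  40:6704  41:13017  42:3133  43:467  44:4454  45:8073  46:12119  47:2794
  48:8212  49:4931  50:5773  51:11051  52:12644  53:6937  54:14087  55:12858
  56:8882  57:823  58:6153  59:8498  60:9067  61:10397  62:8935  63:3889
  64:1052  65:12914  66:3943  67:6432  68:11383  69:3648  70:11364  71:4523
  72:3322  73:4350  74:6569  75:14514  76:14434  77:8678  78:7071  79:10276
  80:12934  81:5382  82:3097  83:6845  84:10457  85:13252  86:8831  87:2385
  88:3447  89:9607  90:4409  91:8572  92:939  93:5531  94:4102  95:683
  96:11027  97:1949  98:10939  99:7575  100:10666  101:3627  102:7611  103:4288
  104:12571  105:2432  106:7576  107:12980  108:7197  109:2900  110:14344  111:9676
  112:14605  113:803  114:4714  115:11833  116:13605  117:3588  118:7047  119:14528
  120:1989  121:13817  122:905
Giant step factor: 2314^(-123) ≡ 2980 (mod 14947).
Scan 2245·2980^i mod 14947 for i = 0, 1, …:
  i=0: 2245   i=1: 8791   i=2: 10036   i=3: 13280
  i=4: 9691   i=5: 1576   i=6: 3122   i=7: 6526
  i=8: 1433   i=9: 10445     …   i=15: 10697
  i=16: 10056
Match at i=16, j=4: x = 16·123 + 4 = 1972.

1972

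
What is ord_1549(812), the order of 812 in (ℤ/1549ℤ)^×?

1548

The order of 812 must divide p − 1 = 1548 = 2^2 · 3^2 · 43.
Divisors: 1, 2, 3, 4, 6, 9, 12, 18, 36, 43, 86, 129, 172, 258, 387, 516, 774, 1548.
Check each in increasing order: 812^1 ≡ 812;  812^2 ≡ 1019;  812^3 ≡ 262;  812^4 ≡ 531;  812^6 ≡ 488;  812^9 ≡ 838;  812^12 ≡ 1147;  812^18 ≡ 547;  812^36 ≡ 252;  812^43 ≡ 227;  812^86 ≡ 412;  812^129 ≡ 584;  812^172 ≡ 903;  812^258 ≡ 276;  812^387 ≡ 88;  812^516 ≡ 275;  812^774 ≡ 1548;  812^1548 ≡ 1.
Smallest exponent giving 1 is 1548.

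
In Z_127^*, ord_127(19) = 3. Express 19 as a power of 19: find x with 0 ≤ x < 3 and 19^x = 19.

1

Successive powers of 19 modulo 127:
  19^0=1  19^1=19
So 19^1 ≡ 19 (mod 127), giving x = 1.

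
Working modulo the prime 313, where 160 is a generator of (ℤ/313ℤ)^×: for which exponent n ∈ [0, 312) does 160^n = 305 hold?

258

Baby-step giant-step with m = ceil(sqrt(312)) = 18.
Baby table (160^j mod 313 for j=0..17):
  0:1  1:160  2:247  3:82  4:287  5:222  6:151  7:59
  8:50  9:175  10:143  11:31  12:265  13:145  14:38  15:133
  16:309  17:299
Giant step factor: 160^(-18) ≡ 198 (mod 313).
Scan 305·198^i mod 313 for i = 0, 1, …:
  i=0: 305   i=1: 294   i=2: 307   i=3: 64
  i=4: 152   i=5: 48   i=6: 114   i=7: 36
  i=8: 242   i=9: 27     …   i=13: 113
  i=14: 151
Match at i=14, j=6: n = 14·18 + 6 = 258.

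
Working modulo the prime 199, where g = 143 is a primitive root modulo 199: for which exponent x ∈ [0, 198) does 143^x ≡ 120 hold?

151

Baby-step giant-step with m = ceil(sqrt(198)) = 15.
Baby table (143^j mod 199 for j=0..14):
  0:1  1:143  2:151  3:101  4:115  5:127  6:52  7:73
  8:91  9:78  10:10  11:37  12:117  13:15  14:155
Giant step factor: 143^(-15) ≡ 55 (mod 199).
Scan 120·55^i mod 199 for i = 0, 1, …:
  i=0: 120   i=1: 33   i=2: 24   i=3: 126
  i=4: 164   i=5: 65   i=6: 192   i=7: 13
  i=8: 118   i=9: 122   i=10: 143
Match at i=10, j=1: x = 10·15 + 1 = 151.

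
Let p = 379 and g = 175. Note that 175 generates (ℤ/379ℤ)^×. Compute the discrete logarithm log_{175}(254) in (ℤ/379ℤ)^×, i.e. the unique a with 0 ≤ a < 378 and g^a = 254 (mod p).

Successive powers of 175 modulo 379:
  175^0=1  175^1=175  175^2=305  175^3=315  175^4=170  175^5=188
  175^6=306  175^7=111  175^8=96  175^9=124  175^10=97  175^11=299
  175^12=23  175^13=235  175^14=193  175^15=44  175^16=120  175^17=155
  175^18=216  175^19=279  175^20=313  175^21=199  175^22=336  175^23=55
  175^24=150  175^25=99  175^26=270  175^27=254
So 175^27 ≡ 254 (mod 379), giving a = 27.

27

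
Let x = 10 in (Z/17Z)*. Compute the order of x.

The order of 10 must divide p − 1 = 16 = 2^4.
Divisors: 1, 2, 4, 8, 16.
Check each in increasing order: 10^1 ≡ 10;  10^2 ≡ 15;  10^4 ≡ 4;  10^8 ≡ 16;  10^16 ≡ 1.
Smallest exponent giving 1 is 16.

16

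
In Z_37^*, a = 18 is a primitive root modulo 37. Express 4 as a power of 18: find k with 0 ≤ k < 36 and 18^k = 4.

34

Successive powers of 18 modulo 37:
  18^0=1  18^1=18  18^2=28  18^3=23  18^4=7  18^5=15
  18^6=11  18^7=13  18^8=12  18^9=31  18^10=3  18^11=17
  18^12=10  18^13=32  18^14=21  18^15=8  18^16=33  18^17=2
  18^18=36  18^19=19  18^20=9  18^21=14  18^22=30  18^23=22
  18^24=26  18^25=24  18^26=25  18^27=6  18^28=34  18^29=20
  18^30=27  18^31=5  18^32=16  18^33=29  18^34=4
So 18^34 ≡ 4 (mod 37), giving k = 34.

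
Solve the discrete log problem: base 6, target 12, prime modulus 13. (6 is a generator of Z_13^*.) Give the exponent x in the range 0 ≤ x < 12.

6

Successive powers of 6 modulo 13:
  6^0=1  6^1=6  6^2=10  6^3=8  6^4=9  6^5=2
  6^6=12
So 6^6 ≡ 12 (mod 13), giving x = 6.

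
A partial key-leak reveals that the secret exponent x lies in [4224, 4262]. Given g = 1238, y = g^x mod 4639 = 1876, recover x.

4243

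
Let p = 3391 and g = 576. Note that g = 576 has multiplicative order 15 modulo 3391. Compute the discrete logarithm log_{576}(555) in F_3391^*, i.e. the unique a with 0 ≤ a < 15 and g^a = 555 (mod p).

5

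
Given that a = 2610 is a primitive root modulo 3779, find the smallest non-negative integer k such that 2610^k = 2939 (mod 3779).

Baby-step giant-step with m = ceil(sqrt(3778)) = 62.
Baby table (2610^j mod 3779 for j=0..61):
  0:1  1:2610  2:2342  3:1977  4:1635  5:859  6:1043  7:1350
  8:1472  9:2456  10:976  11:314  12:3276  13:2262  14:1022  15:3225
  16:1417  17:2508  18:652  19:1170  20:268  21:365  22:342  23:776
  24:3595  25:3472  26:3657  27:2795  28:1480  29:662  30:817  31:1014
  32:1240  33:1576  34:1808  35:2688  36:1856  37:3261  38:902  39:3682
  40:23  41:3345  42:960  43:123  44:3594  45:862  46:1315  47:818
  48:3624  49:3582  50:3553  51:3443  52:3547  53:2899  54:832  55:2374
  56:2359  57:999  58:3659  59:457  60:2385  61:837
Giant step factor: 2610^(-62) ≡ 1730 (mod 3779).
Scan 2939·1730^i mod 3779 for i = 0, 1, …:
  i=0: 2939   i=1: 1715   i=2: 435   i=3: 529
  i=4: 652
Match at i=4, j=18: k = 4·62 + 18 = 266.

266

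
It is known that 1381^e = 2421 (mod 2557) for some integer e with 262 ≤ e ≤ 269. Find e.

266

Compute 1381^262 mod 2557 = 1845, then multiply by 1381 repeatedly:
  1381^262=1845  1381^263=1173  1381^264=1332  1381^265=1009  1381^266=2421
Found 2421 at exponent 266.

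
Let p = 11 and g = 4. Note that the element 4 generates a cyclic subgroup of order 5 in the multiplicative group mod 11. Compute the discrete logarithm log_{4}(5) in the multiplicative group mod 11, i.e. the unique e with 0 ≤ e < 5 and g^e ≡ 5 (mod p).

Successive powers of 4 modulo 11:
  4^0=1  4^1=4  4^2=5
So 4^2 ≡ 5 (mod 11), giving e = 2.

2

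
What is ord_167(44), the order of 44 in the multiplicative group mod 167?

83

The order of 44 must divide p − 1 = 166 = 2 · 83.
Divisors: 1, 2, 83, 166.
Check each in increasing order: 44^1 ≡ 44;  44^2 ≡ 99;  44^83 ≡ 1.
Smallest exponent giving 1 is 83.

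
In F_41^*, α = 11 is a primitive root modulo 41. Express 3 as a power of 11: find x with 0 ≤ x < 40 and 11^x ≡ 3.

5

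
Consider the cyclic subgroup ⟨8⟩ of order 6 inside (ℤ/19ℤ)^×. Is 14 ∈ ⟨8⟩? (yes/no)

⟨8⟩ has order 6; its elements mod 19 are {1, 7, 8, 11, 12, 18}.
14 is not in this set.

no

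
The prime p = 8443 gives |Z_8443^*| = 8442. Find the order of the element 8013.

The order of 8013 must divide p − 1 = 8442 = 2 · 3^2 · 7 · 67.
Divisors: 1, 2, 3, 6, 7, 9, 14, 18, 21, 42, 63, 67, 126, 134, 201, 402, 469, 603, 938, 1206, 1407, 2814, 4221, 8442.
Check each in increasing order: 8013^1 ≡ 8013;  8013^2 ≡ 7597;  8013^3 ≡ 731;  8013^6 ≡ 2452;  8013^7 ≡ 1015;  8013^9 ≡ 2496;  8013^14 ≡ 179;  8013^18 ≡ 7525;  8013^21 ≡ 4382;  8013^42 ≡ 2542;  8013^63 ≡ 2727;  8013^67 ≡ 6108;  8013^126 ≡ 6689;  8013^134 ≡ 6490;  8013^201 ≡ 1035;  8013^402 ≡ 7407;  8013^469 ≡ 4362;  8013^603 ≡ 1.
Smallest exponent giving 1 is 603.

603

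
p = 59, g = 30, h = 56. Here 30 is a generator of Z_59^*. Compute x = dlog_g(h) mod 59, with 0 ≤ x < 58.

Baby-step giant-step with m = ceil(sqrt(58)) = 8.
Baby table (30^j mod 59 for j=0..7):
  0:1  1:30  2:15  3:37  4:48  5:24  6:12  7:6
Giant step factor: 30^(-8) ≡ 20 (mod 59).
Scan 56·20^i mod 59 for i = 0, 1, …:
  i=0: 56   i=1: 58   i=2: 39   i=3: 13
  i=4: 24
Match at i=4, j=5: x = 4·8 + 5 = 37.

37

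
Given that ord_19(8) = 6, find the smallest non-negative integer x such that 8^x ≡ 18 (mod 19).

Successive powers of 8 modulo 19:
  8^0=1  8^1=8  8^2=7  8^3=18
So 8^3 ≡ 18 (mod 19), giving x = 3.

3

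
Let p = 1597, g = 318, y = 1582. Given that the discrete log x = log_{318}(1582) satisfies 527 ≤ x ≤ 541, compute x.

Compute 318^527 mod 1597 = 1186, then multiply by 318 repeatedly:
  318^527=1186  318^528=256  318^529=1558  318^530=374  318^531=754
  318^532=222  318^533=328  318^534=499  318^535=579  318^536=467
  318^537=1582
Found 1582 at exponent 537.

537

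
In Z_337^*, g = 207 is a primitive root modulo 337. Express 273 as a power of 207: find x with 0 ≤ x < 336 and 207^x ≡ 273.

Baby-step giant-step with m = ceil(sqrt(336)) = 19.
Baby table (207^j mod 337 for j=0..18):
  0:1  1:207  2:50  3:240  4:141  5:205  6:310  7:140
  8:335  9:260  10:237  11:194  12:55  13:264  14:54  15:57
  16:4  17:154  18:200
Giant step factor: 207^(-19) ≡ 185 (mod 337).
Scan 273·185^i mod 337 for i = 0, 1, …:
  i=0: 273   i=1: 292   i=2: 100   i=3: 302
  i=4: 265   i=5: 160   i=6: 281   i=7: 87
  i=8: 256   i=9: 180   i=10: 274   i=11: 140
Match at i=11, j=7: x = 11·19 + 7 = 216.

216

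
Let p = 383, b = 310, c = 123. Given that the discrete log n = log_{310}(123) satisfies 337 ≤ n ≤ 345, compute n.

Compute 310^337 mod 383 = 151, then multiply by 310 repeatedly:
  310^337=151  310^338=84  310^339=379  310^340=292  310^341=132
  310^342=322  310^343=240  310^344=98  310^345=123
Found 123 at exponent 345.

345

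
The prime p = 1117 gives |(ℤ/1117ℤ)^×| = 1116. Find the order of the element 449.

31

The order of 449 must divide p − 1 = 1116 = 2^2 · 3^2 · 31.
Divisors: 1, 2, 3, 4, 6, 9, 12, 18, 31, 36, 62, 93, 124, 186, 279, 372, 558, 1116.
Check each in increasing order: 449^1 ≡ 449;  449^2 ≡ 541;  449^3 ≡ 520;  449^4 ≡ 27;  449^6 ≡ 86;  449^9 ≡ 40;  449^12 ≡ 694;  449^18 ≡ 483;  449^31 ≡ 1.
Smallest exponent giving 1 is 31.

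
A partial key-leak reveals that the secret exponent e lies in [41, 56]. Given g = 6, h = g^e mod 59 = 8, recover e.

Compute 6^41 mod 59 = 8, then multiply by 6 repeatedly:
  6^41=8
Found 8 at exponent 41.

41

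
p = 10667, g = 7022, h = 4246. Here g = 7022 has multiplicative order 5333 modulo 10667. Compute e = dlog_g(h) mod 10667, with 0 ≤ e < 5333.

4503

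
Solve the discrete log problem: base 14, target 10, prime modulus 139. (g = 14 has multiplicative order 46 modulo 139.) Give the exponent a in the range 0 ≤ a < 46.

45

Baby-step giant-step with m = ceil(sqrt(46)) = 7.
Baby table (14^j mod 139 for j=0..6):
  0:1  1:14  2:57  3:103  4:52  5:33  6:45
Giant step factor: 14^(-7) ≡ 62 (mod 139).
Scan 10·62^i mod 139 for i = 0, 1, …:
  i=0: 10   i=1: 64   i=2: 76   i=3: 125
  i=4: 105   i=5: 116   i=6: 103
Match at i=6, j=3: a = 6·7 + 3 = 45.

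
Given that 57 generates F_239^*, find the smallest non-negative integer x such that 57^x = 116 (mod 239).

232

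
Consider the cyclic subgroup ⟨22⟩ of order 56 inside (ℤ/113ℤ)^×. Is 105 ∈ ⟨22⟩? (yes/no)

105 ∈ ⟨22⟩ iff 105^56 ≡ 1 (mod 113), since |⟨22⟩| = 56.
105^56 mod 113 = 1.
Since 1 = 1, 105 lies in the subgroup.

yes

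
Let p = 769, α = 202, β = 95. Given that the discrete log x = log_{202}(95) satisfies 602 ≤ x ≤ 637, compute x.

Compute 202^602 mod 769 = 95, then multiply by 202 repeatedly:
  202^602=95
Found 95 at exponent 602.

602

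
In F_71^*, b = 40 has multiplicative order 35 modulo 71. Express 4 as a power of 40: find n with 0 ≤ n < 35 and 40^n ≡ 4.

17

Successive powers of 40 modulo 71:
  40^0=1  40^1=40  40^2=38  40^3=29  40^4=24  40^5=37
  40^6=60  40^7=57  40^8=8  40^9=36  40^10=20  40^11=19
  40^12=50  40^13=12  40^14=54  40^15=30  40^16=64  40^17=4
So 40^17 ≡ 4 (mod 71), giving n = 17.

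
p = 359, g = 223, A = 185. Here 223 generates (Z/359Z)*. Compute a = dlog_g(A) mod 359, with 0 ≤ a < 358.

126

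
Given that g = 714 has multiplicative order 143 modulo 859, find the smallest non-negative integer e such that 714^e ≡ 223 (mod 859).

124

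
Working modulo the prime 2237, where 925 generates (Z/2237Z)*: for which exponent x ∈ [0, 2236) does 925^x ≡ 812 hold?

1058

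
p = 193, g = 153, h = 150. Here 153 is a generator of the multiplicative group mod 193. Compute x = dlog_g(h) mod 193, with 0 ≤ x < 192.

Baby-step giant-step with m = ceil(sqrt(192)) = 14.
Baby table (153^j mod 193 for j=0..13):
  0:1  1:153  2:56  3:76  4:48  5:10  6:179  7:174
  8:181  9:94  10:100  11:53  12:3  13:73
Giant step factor: 153^(-14) ≡ 54 (mod 193).
Scan 150·54^i mod 193 for i = 0, 1, …:
  i=0: 150   i=1: 187   i=2: 62   i=3: 67
  i=4: 144   i=5: 56
Match at i=5, j=2: x = 5·14 + 2 = 72.

72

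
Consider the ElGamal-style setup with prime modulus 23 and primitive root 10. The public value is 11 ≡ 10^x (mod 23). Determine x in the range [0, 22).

3

Successive powers of 10 modulo 23:
  10^0=1  10^1=10  10^2=8  10^3=11
So 10^3 ≡ 11 (mod 23), giving x = 3.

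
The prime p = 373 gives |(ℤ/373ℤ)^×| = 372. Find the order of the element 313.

The order of 313 must divide p − 1 = 372 = 2^2 · 3 · 31.
Divisors: 1, 2, 3, 4, 6, 12, 31, 62, 93, 124, 186, 372.
Check each in increasing order: 313^1 ≡ 313;  313^2 ≡ 243;  313^3 ≡ 340;  313^4 ≡ 115;  313^6 ≡ 343;  313^12 ≡ 154;  313^31 ≡ 69;  313^62 ≡ 285;  313^93 ≡ 269;  313^124 ≡ 284;  313^186 ≡ 372;  313^372 ≡ 1.
Smallest exponent giving 1 is 372.

372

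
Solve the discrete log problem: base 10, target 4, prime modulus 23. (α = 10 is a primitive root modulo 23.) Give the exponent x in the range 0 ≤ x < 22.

Successive powers of 10 modulo 23:
  10^0=1  10^1=10  10^2=8  10^3=11  10^4=18  10^5=19
  10^6=6  10^7=14  10^8=2  10^9=20  10^10=16  10^11=22
  10^12=13  10^13=15  10^14=12  10^15=5  10^16=4
So 10^16 ≡ 4 (mod 23), giving x = 16.

16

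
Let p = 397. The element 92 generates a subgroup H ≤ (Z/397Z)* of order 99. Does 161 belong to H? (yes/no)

161 ∈ ⟨92⟩ iff 161^99 ≡ 1 (mod 397), since |⟨92⟩| = 99.
161^99 mod 397 = 63.
Since 63 ≠ 1, 161 does not lie in the subgroup.

no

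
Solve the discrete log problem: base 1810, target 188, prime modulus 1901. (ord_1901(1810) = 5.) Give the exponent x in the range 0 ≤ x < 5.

4

Successive powers of 1810 modulo 1901:
  1810^0=1  1810^1=1810  1810^2=677  1810^3=1126  1810^4=188
So 1810^4 ≡ 188 (mod 1901), giving x = 4.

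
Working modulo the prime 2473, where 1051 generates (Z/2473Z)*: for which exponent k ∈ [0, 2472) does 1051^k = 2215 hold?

1431

Baby-step giant-step with m = ceil(sqrt(2472)) = 50.
Baby table (1051^j mod 2473 for j=0..49):
  0:1  1:1051  2:1643  3:639  4:1406  5:1325  6:276  7:735
  8:909  9:781  10:2268  11:2169  12:1986  13:74  14:1111  15:405
  16:299  17:178  18:1603  19:640  20:2457  21:495  22:915  23:2141
  24:2234  25:1057  26:530  27:605  28:294  29:2342  30:807  31:2391
  32:373  33:1289  34:2008  35:939  36:162  37:2098  38:1555  39:2125
  40:256  41:1972  42:198  43:366  44:1351  45:399  46:1412  47:212
  48:242  49:2096
Giant step factor: 1051^(-50) ≡ 538 (mod 2473).
Scan 2215·538^i mod 2473 for i = 0, 1, …:
  i=0: 2215   i=1: 2157   i=2: 629   i=3: 2074
  i=4: 489   i=5: 944   i=6: 907   i=7: 785
  i=8: 1920   i=9: 1719     …   i=27: 340
  i=28: 2391
Match at i=28, j=31: k = 28·50 + 31 = 1431.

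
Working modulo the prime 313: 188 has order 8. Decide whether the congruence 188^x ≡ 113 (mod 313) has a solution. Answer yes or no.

⟨188⟩ has order 8; its elements mod 313 are {1, 5, 25, 125, 188, 288, 308, 312}.
113 is not in this set.

no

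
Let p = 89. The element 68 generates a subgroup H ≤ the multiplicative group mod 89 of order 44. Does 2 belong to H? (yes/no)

yes

2 ∈ ⟨68⟩ iff 2^44 ≡ 1 (mod 89), since |⟨68⟩| = 44.
2^44 mod 89 = 1.
Since 1 = 1, 2 lies in the subgroup.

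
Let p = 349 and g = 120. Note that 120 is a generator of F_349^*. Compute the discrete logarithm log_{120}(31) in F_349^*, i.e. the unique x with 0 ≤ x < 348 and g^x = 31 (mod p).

Baby-step giant-step with m = ceil(sqrt(348)) = 19.
Baby table (120^j mod 349 for j=0..18):
  0:1  1:120  2:91  3:101  4:254  5:117  6:80  7:177
  8:300  9:53  10:78  11:286  12:118  13:200  14:268  15:52
  16:307  17:195  18:17
Giant step factor: 120^(-19) ≡ 84 (mod 349).
Scan 31·84^i mod 349 for i = 0, 1, …:
  i=0: 31   i=1: 161   i=2: 262   i=3: 21
  i=4: 19   i=5: 200
Match at i=5, j=13: x = 5·19 + 13 = 108.

108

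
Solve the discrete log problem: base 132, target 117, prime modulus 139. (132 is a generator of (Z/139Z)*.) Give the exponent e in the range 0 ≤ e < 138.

Baby-step giant-step with m = ceil(sqrt(138)) = 12.
Baby table (132^j mod 139 for j=0..11):
  0:1  1:132  2:49  3:74  4:38  5:12  6:55  7:32
  8:54  9:39  10:5  11:104
Giant step factor: 132^(-12) ≡ 80 (mod 139).
Scan 117·80^i mod 139 for i = 0, 1, …:
  i=0: 117   i=1: 47   i=2: 7   i=3: 4
  i=4: 42   i=5: 24   i=6: 113   i=7: 5
Match at i=7, j=10: e = 7·12 + 10 = 94.

94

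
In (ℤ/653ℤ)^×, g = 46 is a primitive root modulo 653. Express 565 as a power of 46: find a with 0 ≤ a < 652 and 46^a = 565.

Baby-step giant-step with m = ceil(sqrt(652)) = 26.
Baby table (46^j mod 653 for j=0..25):
  0:1  1:46  2:157  3:39  4:488  5:246  6:215  7:95
  8:452  9:549  10:440  11:650  12:515  13:182  14:536  15:495
  16:568  17:8  18:368  19:603  20:312  21:639  22:9  23:414
  24:107  25:351
Giant step factor: 46^(-26) ≡ 456 (mod 653).
Scan 565·456^i mod 653 for i = 0, 1, …:
  i=0: 565   i=1: 358   i=2: 651   i=3: 394
  i=4: 89   i=5: 98   i=6: 284   i=7: 210
  i=8: 422   i=9: 450     …   i=22: 202
  i=23: 39
Match at i=23, j=3: a = 23·26 + 3 = 601.

601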